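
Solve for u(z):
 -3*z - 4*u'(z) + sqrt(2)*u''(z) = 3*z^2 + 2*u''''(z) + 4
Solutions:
 u(z) = C1 + C2*exp(3^(1/3)*z*(sqrt(2)*3^(1/3)/(sqrt(3)*sqrt(108 - sqrt(2))/2 + 9)^(1/3) + 2*(sqrt(3)*sqrt(108 - sqrt(2))/2 + 9)^(1/3))/12)*sin(z*(-3*sqrt(6)/(3*sqrt(3)*sqrt(108 - sqrt(2))/2 + 27)^(1/3) + 2*sqrt(3)*(3*sqrt(3)*sqrt(108 - sqrt(2))/2 + 27)^(1/3))/12) + C3*exp(3^(1/3)*z*(sqrt(2)*3^(1/3)/(sqrt(3)*sqrt(108 - sqrt(2))/2 + 9)^(1/3) + 2*(sqrt(3)*sqrt(108 - sqrt(2))/2 + 9)^(1/3))/12)*cos(z*(-3*sqrt(6)/(3*sqrt(3)*sqrt(108 - sqrt(2))/2 + 27)^(1/3) + 2*sqrt(3)*(3*sqrt(3)*sqrt(108 - sqrt(2))/2 + 27)^(1/3))/12) + C4*exp(-3^(1/3)*z*(sqrt(2)*3^(1/3)/(sqrt(3)*sqrt(108 - sqrt(2))/2 + 9)^(1/3) + 2*(sqrt(3)*sqrt(108 - sqrt(2))/2 + 9)^(1/3))/6) - z^3/4 - 3*z^2/8 - 3*sqrt(2)*z^2/16 - 19*z/16 - 3*sqrt(2)*z/16


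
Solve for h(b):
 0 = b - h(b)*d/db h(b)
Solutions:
 h(b) = -sqrt(C1 + b^2)
 h(b) = sqrt(C1 + b^2)


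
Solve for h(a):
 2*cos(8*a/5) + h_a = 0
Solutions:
 h(a) = C1 - 5*sin(8*a/5)/4


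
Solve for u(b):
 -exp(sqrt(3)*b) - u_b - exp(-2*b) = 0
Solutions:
 u(b) = C1 - sqrt(3)*exp(sqrt(3)*b)/3 + exp(-2*b)/2


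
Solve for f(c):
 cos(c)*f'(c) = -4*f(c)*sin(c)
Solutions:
 f(c) = C1*cos(c)^4


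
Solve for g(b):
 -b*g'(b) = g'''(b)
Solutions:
 g(b) = C1 + Integral(C2*airyai(-b) + C3*airybi(-b), b)


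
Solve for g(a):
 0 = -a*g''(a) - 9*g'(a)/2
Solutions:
 g(a) = C1 + C2/a^(7/2)


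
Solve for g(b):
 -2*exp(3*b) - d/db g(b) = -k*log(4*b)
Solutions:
 g(b) = C1 + b*k*log(b) + b*k*(-1 + 2*log(2)) - 2*exp(3*b)/3


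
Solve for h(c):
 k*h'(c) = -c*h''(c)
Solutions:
 h(c) = C1 + c^(1 - re(k))*(C2*sin(log(c)*Abs(im(k))) + C3*cos(log(c)*im(k)))


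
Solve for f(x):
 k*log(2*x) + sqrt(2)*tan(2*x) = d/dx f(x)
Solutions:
 f(x) = C1 + k*x*(log(x) - 1) + k*x*log(2) - sqrt(2)*log(cos(2*x))/2


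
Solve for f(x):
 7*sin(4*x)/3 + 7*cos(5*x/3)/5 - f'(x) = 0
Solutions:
 f(x) = C1 + 21*sin(5*x/3)/25 - 7*cos(4*x)/12


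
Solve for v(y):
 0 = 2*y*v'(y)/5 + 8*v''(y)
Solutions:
 v(y) = C1 + C2*erf(sqrt(10)*y/20)


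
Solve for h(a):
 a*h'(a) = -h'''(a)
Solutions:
 h(a) = C1 + Integral(C2*airyai(-a) + C3*airybi(-a), a)


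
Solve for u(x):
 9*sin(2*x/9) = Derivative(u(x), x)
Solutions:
 u(x) = C1 - 81*cos(2*x/9)/2


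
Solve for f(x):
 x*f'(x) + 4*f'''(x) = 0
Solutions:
 f(x) = C1 + Integral(C2*airyai(-2^(1/3)*x/2) + C3*airybi(-2^(1/3)*x/2), x)


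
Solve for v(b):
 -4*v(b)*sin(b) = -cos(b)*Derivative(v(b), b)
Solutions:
 v(b) = C1/cos(b)^4


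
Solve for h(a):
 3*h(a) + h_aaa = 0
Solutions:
 h(a) = C3*exp(-3^(1/3)*a) + (C1*sin(3^(5/6)*a/2) + C2*cos(3^(5/6)*a/2))*exp(3^(1/3)*a/2)


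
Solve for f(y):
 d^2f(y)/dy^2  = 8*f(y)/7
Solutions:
 f(y) = C1*exp(-2*sqrt(14)*y/7) + C2*exp(2*sqrt(14)*y/7)


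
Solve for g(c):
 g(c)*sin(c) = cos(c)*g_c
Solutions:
 g(c) = C1/cos(c)


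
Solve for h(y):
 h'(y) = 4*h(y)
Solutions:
 h(y) = C1*exp(4*y)


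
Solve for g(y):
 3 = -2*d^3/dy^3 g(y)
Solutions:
 g(y) = C1 + C2*y + C3*y^2 - y^3/4


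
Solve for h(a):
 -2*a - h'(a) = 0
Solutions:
 h(a) = C1 - a^2


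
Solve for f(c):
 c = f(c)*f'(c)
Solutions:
 f(c) = -sqrt(C1 + c^2)
 f(c) = sqrt(C1 + c^2)


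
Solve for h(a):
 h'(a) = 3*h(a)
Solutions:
 h(a) = C1*exp(3*a)


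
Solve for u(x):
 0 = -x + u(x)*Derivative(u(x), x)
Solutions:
 u(x) = -sqrt(C1 + x^2)
 u(x) = sqrt(C1 + x^2)


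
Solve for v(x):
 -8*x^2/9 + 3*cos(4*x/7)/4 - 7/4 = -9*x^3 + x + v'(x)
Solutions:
 v(x) = C1 + 9*x^4/4 - 8*x^3/27 - x^2/2 - 7*x/4 + 21*sin(4*x/7)/16


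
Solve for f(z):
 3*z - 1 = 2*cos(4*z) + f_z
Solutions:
 f(z) = C1 + 3*z^2/2 - z - sin(4*z)/2


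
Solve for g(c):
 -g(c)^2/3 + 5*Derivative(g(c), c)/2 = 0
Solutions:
 g(c) = -15/(C1 + 2*c)


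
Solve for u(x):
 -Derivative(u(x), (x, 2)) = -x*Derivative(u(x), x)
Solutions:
 u(x) = C1 + C2*erfi(sqrt(2)*x/2)


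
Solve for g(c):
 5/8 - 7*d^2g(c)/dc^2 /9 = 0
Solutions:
 g(c) = C1 + C2*c + 45*c^2/112


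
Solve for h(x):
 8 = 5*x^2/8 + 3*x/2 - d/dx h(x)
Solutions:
 h(x) = C1 + 5*x^3/24 + 3*x^2/4 - 8*x


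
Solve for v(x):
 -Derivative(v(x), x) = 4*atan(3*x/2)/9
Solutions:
 v(x) = C1 - 4*x*atan(3*x/2)/9 + 4*log(9*x^2 + 4)/27


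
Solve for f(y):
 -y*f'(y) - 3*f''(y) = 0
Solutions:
 f(y) = C1 + C2*erf(sqrt(6)*y/6)


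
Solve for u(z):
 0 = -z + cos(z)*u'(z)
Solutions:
 u(z) = C1 + Integral(z/cos(z), z)


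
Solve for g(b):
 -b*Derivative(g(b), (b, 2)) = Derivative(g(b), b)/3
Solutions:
 g(b) = C1 + C2*b^(2/3)


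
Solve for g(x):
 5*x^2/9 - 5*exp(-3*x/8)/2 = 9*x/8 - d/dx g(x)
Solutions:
 g(x) = C1 - 5*x^3/27 + 9*x^2/16 - 20*exp(-3*x/8)/3


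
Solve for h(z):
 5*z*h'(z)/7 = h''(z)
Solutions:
 h(z) = C1 + C2*erfi(sqrt(70)*z/14)


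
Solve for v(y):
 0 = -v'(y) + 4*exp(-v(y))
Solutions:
 v(y) = log(C1 + 4*y)


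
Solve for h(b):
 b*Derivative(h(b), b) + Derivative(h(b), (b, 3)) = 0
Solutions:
 h(b) = C1 + Integral(C2*airyai(-b) + C3*airybi(-b), b)


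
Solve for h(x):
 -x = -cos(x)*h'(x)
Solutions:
 h(x) = C1 + Integral(x/cos(x), x)


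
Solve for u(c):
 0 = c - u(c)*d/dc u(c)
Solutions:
 u(c) = -sqrt(C1 + c^2)
 u(c) = sqrt(C1 + c^2)


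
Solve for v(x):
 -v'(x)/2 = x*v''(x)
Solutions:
 v(x) = C1 + C2*sqrt(x)


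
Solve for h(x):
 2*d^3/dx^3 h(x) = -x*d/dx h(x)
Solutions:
 h(x) = C1 + Integral(C2*airyai(-2^(2/3)*x/2) + C3*airybi(-2^(2/3)*x/2), x)


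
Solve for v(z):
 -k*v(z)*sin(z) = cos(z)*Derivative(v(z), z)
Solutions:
 v(z) = C1*exp(k*log(cos(z)))


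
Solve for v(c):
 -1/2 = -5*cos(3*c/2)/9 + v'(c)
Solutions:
 v(c) = C1 - c/2 + 10*sin(3*c/2)/27


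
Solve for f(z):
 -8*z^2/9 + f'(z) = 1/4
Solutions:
 f(z) = C1 + 8*z^3/27 + z/4


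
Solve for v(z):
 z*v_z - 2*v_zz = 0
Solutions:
 v(z) = C1 + C2*erfi(z/2)


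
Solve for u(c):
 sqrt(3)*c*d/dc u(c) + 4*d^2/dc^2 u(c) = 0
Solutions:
 u(c) = C1 + C2*erf(sqrt(2)*3^(1/4)*c/4)


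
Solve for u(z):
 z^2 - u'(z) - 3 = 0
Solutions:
 u(z) = C1 + z^3/3 - 3*z


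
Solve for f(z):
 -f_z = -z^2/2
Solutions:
 f(z) = C1 + z^3/6


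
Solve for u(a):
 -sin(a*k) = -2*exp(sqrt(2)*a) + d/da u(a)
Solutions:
 u(a) = C1 + sqrt(2)*exp(sqrt(2)*a) + cos(a*k)/k


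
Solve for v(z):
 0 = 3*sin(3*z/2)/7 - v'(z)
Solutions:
 v(z) = C1 - 2*cos(3*z/2)/7


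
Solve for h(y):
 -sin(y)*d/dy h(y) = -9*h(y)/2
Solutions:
 h(y) = C1*(cos(y) - 1)^(1/4)*(cos(y)^2 - 2*cos(y) + 1)/((cos(y) + 1)^(1/4)*(cos(y)^2 + 2*cos(y) + 1))


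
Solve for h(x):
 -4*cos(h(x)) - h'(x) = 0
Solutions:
 h(x) = pi - asin((C1 + exp(8*x))/(C1 - exp(8*x)))
 h(x) = asin((C1 + exp(8*x))/(C1 - exp(8*x)))


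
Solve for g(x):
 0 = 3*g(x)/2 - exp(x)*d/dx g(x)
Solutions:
 g(x) = C1*exp(-3*exp(-x)/2)


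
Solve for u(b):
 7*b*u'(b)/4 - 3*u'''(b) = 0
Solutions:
 u(b) = C1 + Integral(C2*airyai(126^(1/3)*b/6) + C3*airybi(126^(1/3)*b/6), b)


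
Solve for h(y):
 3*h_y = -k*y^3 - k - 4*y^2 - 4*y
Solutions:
 h(y) = C1 - k*y^4/12 - k*y/3 - 4*y^3/9 - 2*y^2/3


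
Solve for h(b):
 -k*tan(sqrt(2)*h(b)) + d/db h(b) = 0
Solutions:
 h(b) = sqrt(2)*(pi - asin(C1*exp(sqrt(2)*b*k)))/2
 h(b) = sqrt(2)*asin(C1*exp(sqrt(2)*b*k))/2


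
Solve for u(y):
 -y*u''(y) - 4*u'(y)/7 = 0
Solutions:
 u(y) = C1 + C2*y^(3/7)


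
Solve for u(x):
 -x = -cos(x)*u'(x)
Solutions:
 u(x) = C1 + Integral(x/cos(x), x)


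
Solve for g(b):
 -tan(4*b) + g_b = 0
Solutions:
 g(b) = C1 - log(cos(4*b))/4


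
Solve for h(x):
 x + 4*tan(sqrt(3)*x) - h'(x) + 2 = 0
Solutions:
 h(x) = C1 + x^2/2 + 2*x - 4*sqrt(3)*log(cos(sqrt(3)*x))/3


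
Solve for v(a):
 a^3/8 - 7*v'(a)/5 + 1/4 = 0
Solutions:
 v(a) = C1 + 5*a^4/224 + 5*a/28


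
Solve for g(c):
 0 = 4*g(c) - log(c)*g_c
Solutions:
 g(c) = C1*exp(4*li(c))


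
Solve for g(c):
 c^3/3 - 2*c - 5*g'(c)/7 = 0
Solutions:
 g(c) = C1 + 7*c^4/60 - 7*c^2/5


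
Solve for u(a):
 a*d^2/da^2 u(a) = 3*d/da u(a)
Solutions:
 u(a) = C1 + C2*a^4


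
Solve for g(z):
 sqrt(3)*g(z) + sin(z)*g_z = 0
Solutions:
 g(z) = C1*(cos(z) + 1)^(sqrt(3)/2)/(cos(z) - 1)^(sqrt(3)/2)


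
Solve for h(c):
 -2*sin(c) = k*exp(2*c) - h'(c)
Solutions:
 h(c) = C1 + k*exp(2*c)/2 - 2*cos(c)


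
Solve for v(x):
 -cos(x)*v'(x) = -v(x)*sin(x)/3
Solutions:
 v(x) = C1/cos(x)^(1/3)


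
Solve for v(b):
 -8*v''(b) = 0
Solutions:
 v(b) = C1 + C2*b


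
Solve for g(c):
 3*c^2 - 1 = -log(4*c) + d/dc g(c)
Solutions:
 g(c) = C1 + c^3 + c*log(c) - 2*c + c*log(4)


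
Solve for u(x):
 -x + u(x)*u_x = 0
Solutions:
 u(x) = -sqrt(C1 + x^2)
 u(x) = sqrt(C1 + x^2)


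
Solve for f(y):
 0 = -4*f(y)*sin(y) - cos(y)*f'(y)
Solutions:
 f(y) = C1*cos(y)^4


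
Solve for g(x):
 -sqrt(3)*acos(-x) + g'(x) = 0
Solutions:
 g(x) = C1 + sqrt(3)*(x*acos(-x) + sqrt(1 - x^2))


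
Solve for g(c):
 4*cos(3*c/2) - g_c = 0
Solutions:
 g(c) = C1 + 8*sin(3*c/2)/3


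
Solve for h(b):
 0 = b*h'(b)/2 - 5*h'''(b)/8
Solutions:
 h(b) = C1 + Integral(C2*airyai(10^(2/3)*b/5) + C3*airybi(10^(2/3)*b/5), b)


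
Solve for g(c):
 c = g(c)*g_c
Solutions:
 g(c) = -sqrt(C1 + c^2)
 g(c) = sqrt(C1 + c^2)


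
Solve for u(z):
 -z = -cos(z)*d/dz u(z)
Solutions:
 u(z) = C1 + Integral(z/cos(z), z)


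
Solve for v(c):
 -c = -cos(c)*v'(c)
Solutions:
 v(c) = C1 + Integral(c/cos(c), c)


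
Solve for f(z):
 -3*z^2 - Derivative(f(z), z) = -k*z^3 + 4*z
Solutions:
 f(z) = C1 + k*z^4/4 - z^3 - 2*z^2


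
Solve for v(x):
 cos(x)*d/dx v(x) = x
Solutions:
 v(x) = C1 + Integral(x/cos(x), x)


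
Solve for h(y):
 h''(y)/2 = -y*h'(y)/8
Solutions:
 h(y) = C1 + C2*erf(sqrt(2)*y/4)


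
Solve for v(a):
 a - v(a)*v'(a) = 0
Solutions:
 v(a) = -sqrt(C1 + a^2)
 v(a) = sqrt(C1 + a^2)


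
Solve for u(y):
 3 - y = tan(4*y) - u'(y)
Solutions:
 u(y) = C1 + y^2/2 - 3*y - log(cos(4*y))/4


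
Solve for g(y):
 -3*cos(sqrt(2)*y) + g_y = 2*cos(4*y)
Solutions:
 g(y) = C1 + sin(4*y)/2 + 3*sqrt(2)*sin(sqrt(2)*y)/2


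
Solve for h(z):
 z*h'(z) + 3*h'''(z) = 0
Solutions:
 h(z) = C1 + Integral(C2*airyai(-3^(2/3)*z/3) + C3*airybi(-3^(2/3)*z/3), z)


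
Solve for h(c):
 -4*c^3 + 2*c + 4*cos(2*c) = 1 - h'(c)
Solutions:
 h(c) = C1 + c^4 - c^2 + c - 2*sin(2*c)


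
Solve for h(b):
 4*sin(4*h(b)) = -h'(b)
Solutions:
 h(b) = -acos((-C1 - exp(32*b))/(C1 - exp(32*b)))/4 + pi/2
 h(b) = acos((-C1 - exp(32*b))/(C1 - exp(32*b)))/4


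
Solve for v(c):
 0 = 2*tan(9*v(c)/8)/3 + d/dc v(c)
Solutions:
 v(c) = -8*asin(C1*exp(-3*c/4))/9 + 8*pi/9
 v(c) = 8*asin(C1*exp(-3*c/4))/9


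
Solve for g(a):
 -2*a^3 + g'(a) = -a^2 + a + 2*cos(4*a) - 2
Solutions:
 g(a) = C1 + a^4/2 - a^3/3 + a^2/2 - 2*a + sin(4*a)/2


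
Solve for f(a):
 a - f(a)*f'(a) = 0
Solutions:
 f(a) = -sqrt(C1 + a^2)
 f(a) = sqrt(C1 + a^2)


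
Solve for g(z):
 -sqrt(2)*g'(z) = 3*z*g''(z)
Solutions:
 g(z) = C1 + C2*z^(1 - sqrt(2)/3)


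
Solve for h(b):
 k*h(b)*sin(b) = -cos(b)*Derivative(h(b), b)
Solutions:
 h(b) = C1*exp(k*log(cos(b)))


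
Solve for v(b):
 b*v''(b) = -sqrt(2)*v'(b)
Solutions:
 v(b) = C1 + C2*b^(1 - sqrt(2))


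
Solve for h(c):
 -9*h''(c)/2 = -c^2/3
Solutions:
 h(c) = C1 + C2*c + c^4/162


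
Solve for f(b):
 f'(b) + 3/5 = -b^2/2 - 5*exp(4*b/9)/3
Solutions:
 f(b) = C1 - b^3/6 - 3*b/5 - 15*exp(4*b/9)/4


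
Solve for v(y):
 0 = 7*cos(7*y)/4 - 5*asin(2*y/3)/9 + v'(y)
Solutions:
 v(y) = C1 + 5*y*asin(2*y/3)/9 + 5*sqrt(9 - 4*y^2)/18 - sin(7*y)/4


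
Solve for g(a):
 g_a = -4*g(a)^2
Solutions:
 g(a) = 1/(C1 + 4*a)


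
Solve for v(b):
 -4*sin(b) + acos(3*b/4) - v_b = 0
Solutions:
 v(b) = C1 + b*acos(3*b/4) - sqrt(16 - 9*b^2)/3 + 4*cos(b)


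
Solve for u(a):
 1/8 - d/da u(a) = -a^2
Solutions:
 u(a) = C1 + a^3/3 + a/8


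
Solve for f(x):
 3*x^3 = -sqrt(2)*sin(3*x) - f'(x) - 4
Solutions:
 f(x) = C1 - 3*x^4/4 - 4*x + sqrt(2)*cos(3*x)/3


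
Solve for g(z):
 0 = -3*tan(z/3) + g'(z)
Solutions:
 g(z) = C1 - 9*log(cos(z/3))


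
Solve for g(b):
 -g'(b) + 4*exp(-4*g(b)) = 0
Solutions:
 g(b) = log(-I*(C1 + 16*b)^(1/4))
 g(b) = log(I*(C1 + 16*b)^(1/4))
 g(b) = log(-(C1 + 16*b)^(1/4))
 g(b) = log(C1 + 16*b)/4


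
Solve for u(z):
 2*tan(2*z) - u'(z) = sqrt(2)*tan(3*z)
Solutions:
 u(z) = C1 - log(cos(2*z)) + sqrt(2)*log(cos(3*z))/3


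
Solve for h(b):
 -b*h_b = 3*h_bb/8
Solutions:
 h(b) = C1 + C2*erf(2*sqrt(3)*b/3)


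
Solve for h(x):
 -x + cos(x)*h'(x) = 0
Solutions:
 h(x) = C1 + Integral(x/cos(x), x)


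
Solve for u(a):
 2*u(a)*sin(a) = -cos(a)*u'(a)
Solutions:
 u(a) = C1*cos(a)^2


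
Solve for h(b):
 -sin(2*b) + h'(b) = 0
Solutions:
 h(b) = C1 - cos(2*b)/2


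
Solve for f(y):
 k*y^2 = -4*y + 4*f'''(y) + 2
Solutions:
 f(y) = C1 + C2*y + C3*y^2 + k*y^5/240 + y^4/24 - y^3/12


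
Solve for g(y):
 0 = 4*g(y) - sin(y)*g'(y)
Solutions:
 g(y) = C1*(cos(y)^2 - 2*cos(y) + 1)/(cos(y)^2 + 2*cos(y) + 1)


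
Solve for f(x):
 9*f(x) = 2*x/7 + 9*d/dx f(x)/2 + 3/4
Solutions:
 f(x) = C1*exp(2*x) + 2*x/63 + 25/252


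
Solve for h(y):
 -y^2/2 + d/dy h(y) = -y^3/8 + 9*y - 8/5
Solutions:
 h(y) = C1 - y^4/32 + y^3/6 + 9*y^2/2 - 8*y/5


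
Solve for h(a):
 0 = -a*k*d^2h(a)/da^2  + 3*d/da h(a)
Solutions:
 h(a) = C1 + a^(((re(k) + 3)*re(k) + im(k)^2)/(re(k)^2 + im(k)^2))*(C2*sin(3*log(a)*Abs(im(k))/(re(k)^2 + im(k)^2)) + C3*cos(3*log(a)*im(k)/(re(k)^2 + im(k)^2)))


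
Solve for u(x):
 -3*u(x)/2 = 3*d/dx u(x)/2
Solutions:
 u(x) = C1*exp(-x)


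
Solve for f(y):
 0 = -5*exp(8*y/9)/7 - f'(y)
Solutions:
 f(y) = C1 - 45*exp(8*y/9)/56


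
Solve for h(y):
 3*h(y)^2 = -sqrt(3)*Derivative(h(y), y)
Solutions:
 h(y) = 1/(C1 + sqrt(3)*y)


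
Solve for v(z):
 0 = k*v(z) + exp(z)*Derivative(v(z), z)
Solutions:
 v(z) = C1*exp(k*exp(-z))


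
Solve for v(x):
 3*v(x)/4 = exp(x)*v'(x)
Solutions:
 v(x) = C1*exp(-3*exp(-x)/4)


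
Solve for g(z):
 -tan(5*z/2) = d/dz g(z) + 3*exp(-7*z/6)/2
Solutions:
 g(z) = C1 - log(tan(5*z/2)^2 + 1)/5 + 9*exp(-7*z/6)/7


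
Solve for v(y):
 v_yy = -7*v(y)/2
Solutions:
 v(y) = C1*sin(sqrt(14)*y/2) + C2*cos(sqrt(14)*y/2)


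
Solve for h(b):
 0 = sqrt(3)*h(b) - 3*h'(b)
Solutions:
 h(b) = C1*exp(sqrt(3)*b/3)


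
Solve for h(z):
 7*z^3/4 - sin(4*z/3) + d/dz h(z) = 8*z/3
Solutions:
 h(z) = C1 - 7*z^4/16 + 4*z^2/3 - 3*cos(4*z/3)/4


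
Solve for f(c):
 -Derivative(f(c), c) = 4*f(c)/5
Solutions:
 f(c) = C1*exp(-4*c/5)


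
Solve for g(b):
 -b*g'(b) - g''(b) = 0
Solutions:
 g(b) = C1 + C2*erf(sqrt(2)*b/2)


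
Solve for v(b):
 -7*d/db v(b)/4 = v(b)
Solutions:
 v(b) = C1*exp(-4*b/7)


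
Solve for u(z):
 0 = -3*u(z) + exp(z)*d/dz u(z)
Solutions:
 u(z) = C1*exp(-3*exp(-z))


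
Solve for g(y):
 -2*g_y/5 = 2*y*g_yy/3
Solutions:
 g(y) = C1 + C2*y^(2/5)


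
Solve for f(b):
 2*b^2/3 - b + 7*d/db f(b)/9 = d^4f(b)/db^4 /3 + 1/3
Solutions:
 f(b) = C1 + C4*exp(3^(2/3)*7^(1/3)*b/3) - 2*b^3/7 + 9*b^2/14 + 3*b/7 + (C2*sin(3^(1/6)*7^(1/3)*b/2) + C3*cos(3^(1/6)*7^(1/3)*b/2))*exp(-3^(2/3)*7^(1/3)*b/6)


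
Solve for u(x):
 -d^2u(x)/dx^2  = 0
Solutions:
 u(x) = C1 + C2*x


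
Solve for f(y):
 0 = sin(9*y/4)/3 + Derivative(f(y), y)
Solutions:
 f(y) = C1 + 4*cos(9*y/4)/27


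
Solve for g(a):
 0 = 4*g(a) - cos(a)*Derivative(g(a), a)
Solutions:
 g(a) = C1*(sin(a)^2 + 2*sin(a) + 1)/(sin(a)^2 - 2*sin(a) + 1)


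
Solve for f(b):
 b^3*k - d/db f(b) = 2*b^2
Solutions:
 f(b) = C1 + b^4*k/4 - 2*b^3/3


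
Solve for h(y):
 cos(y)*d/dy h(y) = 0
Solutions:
 h(y) = C1


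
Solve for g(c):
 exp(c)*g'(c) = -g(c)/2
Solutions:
 g(c) = C1*exp(exp(-c)/2)


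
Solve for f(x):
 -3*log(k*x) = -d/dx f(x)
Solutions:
 f(x) = C1 + 3*x*log(k*x) - 3*x


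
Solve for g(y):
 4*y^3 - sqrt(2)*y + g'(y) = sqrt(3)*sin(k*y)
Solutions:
 g(y) = C1 - y^4 + sqrt(2)*y^2/2 - sqrt(3)*cos(k*y)/k


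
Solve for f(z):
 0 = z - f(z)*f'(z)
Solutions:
 f(z) = -sqrt(C1 + z^2)
 f(z) = sqrt(C1 + z^2)


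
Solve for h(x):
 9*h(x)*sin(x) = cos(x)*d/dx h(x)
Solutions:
 h(x) = C1/cos(x)^9


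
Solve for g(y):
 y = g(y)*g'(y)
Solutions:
 g(y) = -sqrt(C1 + y^2)
 g(y) = sqrt(C1 + y^2)


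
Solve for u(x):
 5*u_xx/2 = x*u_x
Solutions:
 u(x) = C1 + C2*erfi(sqrt(5)*x/5)


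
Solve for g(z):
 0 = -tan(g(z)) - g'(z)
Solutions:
 g(z) = pi - asin(C1*exp(-z))
 g(z) = asin(C1*exp(-z))


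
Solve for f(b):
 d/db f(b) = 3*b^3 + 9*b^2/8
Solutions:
 f(b) = C1 + 3*b^4/4 + 3*b^3/8


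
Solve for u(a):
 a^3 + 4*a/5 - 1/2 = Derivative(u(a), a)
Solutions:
 u(a) = C1 + a^4/4 + 2*a^2/5 - a/2


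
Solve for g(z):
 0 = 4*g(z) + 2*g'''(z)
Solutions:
 g(z) = C3*exp(-2^(1/3)*z) + (C1*sin(2^(1/3)*sqrt(3)*z/2) + C2*cos(2^(1/3)*sqrt(3)*z/2))*exp(2^(1/3)*z/2)


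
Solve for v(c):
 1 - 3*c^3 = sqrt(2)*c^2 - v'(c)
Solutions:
 v(c) = C1 + 3*c^4/4 + sqrt(2)*c^3/3 - c


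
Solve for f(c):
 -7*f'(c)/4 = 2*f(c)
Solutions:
 f(c) = C1*exp(-8*c/7)


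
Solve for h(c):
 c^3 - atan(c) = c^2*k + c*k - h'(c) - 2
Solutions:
 h(c) = C1 - c^4/4 + c^3*k/3 + c^2*k/2 + c*atan(c) - 2*c - log(c^2 + 1)/2


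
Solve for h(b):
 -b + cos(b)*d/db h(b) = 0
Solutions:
 h(b) = C1 + Integral(b/cos(b), b)


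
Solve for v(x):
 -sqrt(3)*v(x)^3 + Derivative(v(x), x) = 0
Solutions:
 v(x) = -sqrt(2)*sqrt(-1/(C1 + sqrt(3)*x))/2
 v(x) = sqrt(2)*sqrt(-1/(C1 + sqrt(3)*x))/2


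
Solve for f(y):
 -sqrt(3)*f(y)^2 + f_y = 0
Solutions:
 f(y) = -1/(C1 + sqrt(3)*y)


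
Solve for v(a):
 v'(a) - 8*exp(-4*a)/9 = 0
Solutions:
 v(a) = C1 - 2*exp(-4*a)/9


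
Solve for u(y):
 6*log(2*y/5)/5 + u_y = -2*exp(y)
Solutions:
 u(y) = C1 - 6*y*log(y)/5 + 6*y*(-log(2) + 1 + log(5))/5 - 2*exp(y)


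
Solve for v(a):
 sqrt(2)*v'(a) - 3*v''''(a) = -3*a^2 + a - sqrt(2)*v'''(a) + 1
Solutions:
 v(a) = C1 + C2*exp(a*(-2^(2/3)*(9*sqrt(1506) + 247*sqrt(2))^(1/3) - 4*2^(1/3)/(9*sqrt(1506) + 247*sqrt(2))^(1/3) + 4*sqrt(2))/36)*sin(2^(1/3)*sqrt(3)*a*(-2^(1/3)*(9*sqrt(1506) + 247*sqrt(2))^(1/3) + 4/(9*sqrt(1506) + 247*sqrt(2))^(1/3))/36) + C3*exp(a*(-2^(2/3)*(9*sqrt(1506) + 247*sqrt(2))^(1/3) - 4*2^(1/3)/(9*sqrt(1506) + 247*sqrt(2))^(1/3) + 4*sqrt(2))/36)*cos(2^(1/3)*sqrt(3)*a*(-2^(1/3)*(9*sqrt(1506) + 247*sqrt(2))^(1/3) + 4/(9*sqrt(1506) + 247*sqrt(2))^(1/3))/36) + C4*exp(a*(4*2^(1/3)/(9*sqrt(1506) + 247*sqrt(2))^(1/3) + 2*sqrt(2) + 2^(2/3)*(9*sqrt(1506) + 247*sqrt(2))^(1/3))/18) - sqrt(2)*a^3/2 + sqrt(2)*a^2/4 + 7*sqrt(2)*a/2


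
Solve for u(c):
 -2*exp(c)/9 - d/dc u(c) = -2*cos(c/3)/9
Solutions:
 u(c) = C1 - 2*exp(c)/9 + 2*sin(c/3)/3


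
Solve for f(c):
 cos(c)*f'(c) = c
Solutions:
 f(c) = C1 + Integral(c/cos(c), c)


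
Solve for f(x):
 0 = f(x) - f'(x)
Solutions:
 f(x) = C1*exp(x)


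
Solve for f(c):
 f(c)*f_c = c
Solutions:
 f(c) = -sqrt(C1 + c^2)
 f(c) = sqrt(C1 + c^2)


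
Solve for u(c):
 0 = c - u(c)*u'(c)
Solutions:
 u(c) = -sqrt(C1 + c^2)
 u(c) = sqrt(C1 + c^2)


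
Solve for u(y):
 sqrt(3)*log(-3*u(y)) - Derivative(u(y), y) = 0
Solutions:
 -sqrt(3)*Integral(1/(log(-_y) + log(3)), (_y, u(y)))/3 = C1 - y


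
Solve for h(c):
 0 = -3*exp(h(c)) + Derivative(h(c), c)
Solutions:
 h(c) = log(-1/(C1 + 3*c))


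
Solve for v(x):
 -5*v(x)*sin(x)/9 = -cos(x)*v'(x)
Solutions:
 v(x) = C1/cos(x)^(5/9)


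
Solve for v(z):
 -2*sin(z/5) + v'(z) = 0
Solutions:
 v(z) = C1 - 10*cos(z/5)


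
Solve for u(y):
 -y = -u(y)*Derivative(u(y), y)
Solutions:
 u(y) = -sqrt(C1 + y^2)
 u(y) = sqrt(C1 + y^2)


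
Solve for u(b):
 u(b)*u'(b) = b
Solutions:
 u(b) = -sqrt(C1 + b^2)
 u(b) = sqrt(C1 + b^2)


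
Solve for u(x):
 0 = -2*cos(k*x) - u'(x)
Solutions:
 u(x) = C1 - 2*sin(k*x)/k


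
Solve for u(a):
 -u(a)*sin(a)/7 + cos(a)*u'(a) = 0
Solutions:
 u(a) = C1/cos(a)^(1/7)


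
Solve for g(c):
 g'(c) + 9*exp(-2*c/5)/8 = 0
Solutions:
 g(c) = C1 + 45*exp(-2*c/5)/16


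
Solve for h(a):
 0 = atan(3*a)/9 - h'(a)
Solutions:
 h(a) = C1 + a*atan(3*a)/9 - log(9*a^2 + 1)/54


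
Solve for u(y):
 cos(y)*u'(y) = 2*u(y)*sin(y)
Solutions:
 u(y) = C1/cos(y)^2


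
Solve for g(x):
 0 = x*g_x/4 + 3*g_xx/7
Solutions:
 g(x) = C1 + C2*erf(sqrt(42)*x/12)


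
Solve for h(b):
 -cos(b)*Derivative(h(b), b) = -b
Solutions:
 h(b) = C1 + Integral(b/cos(b), b)


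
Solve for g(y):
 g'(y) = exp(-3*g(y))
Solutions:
 g(y) = log(C1 + 3*y)/3
 g(y) = log((-3^(1/3) - 3^(5/6)*I)*(C1 + y)^(1/3)/2)
 g(y) = log((-3^(1/3) + 3^(5/6)*I)*(C1 + y)^(1/3)/2)


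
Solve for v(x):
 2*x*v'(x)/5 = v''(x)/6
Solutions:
 v(x) = C1 + C2*erfi(sqrt(30)*x/5)


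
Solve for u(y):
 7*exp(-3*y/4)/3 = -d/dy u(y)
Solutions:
 u(y) = C1 + 28*exp(-3*y/4)/9


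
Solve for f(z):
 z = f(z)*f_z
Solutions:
 f(z) = -sqrt(C1 + z^2)
 f(z) = sqrt(C1 + z^2)


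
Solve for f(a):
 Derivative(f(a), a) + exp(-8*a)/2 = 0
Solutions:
 f(a) = C1 + exp(-8*a)/16


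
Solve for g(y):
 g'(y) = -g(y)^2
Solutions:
 g(y) = 1/(C1 + y)


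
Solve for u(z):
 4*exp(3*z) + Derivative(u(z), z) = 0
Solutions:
 u(z) = C1 - 4*exp(3*z)/3


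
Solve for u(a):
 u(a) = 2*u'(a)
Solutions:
 u(a) = C1*exp(a/2)


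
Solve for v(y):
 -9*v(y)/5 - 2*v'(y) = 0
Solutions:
 v(y) = C1*exp(-9*y/10)


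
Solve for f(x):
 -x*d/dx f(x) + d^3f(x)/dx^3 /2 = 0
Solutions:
 f(x) = C1 + Integral(C2*airyai(2^(1/3)*x) + C3*airybi(2^(1/3)*x), x)


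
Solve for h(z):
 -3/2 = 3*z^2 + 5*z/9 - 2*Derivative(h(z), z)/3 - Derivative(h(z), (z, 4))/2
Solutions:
 h(z) = C1 + C4*exp(-6^(2/3)*z/3) + 3*z^3/2 + 5*z^2/12 + 9*z/4 + (C2*sin(2^(2/3)*3^(1/6)*z/2) + C3*cos(2^(2/3)*3^(1/6)*z/2))*exp(6^(2/3)*z/6)


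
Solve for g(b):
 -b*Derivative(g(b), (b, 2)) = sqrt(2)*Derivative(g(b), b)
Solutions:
 g(b) = C1 + C2*b^(1 - sqrt(2))


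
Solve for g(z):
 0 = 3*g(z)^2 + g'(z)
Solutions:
 g(z) = 1/(C1 + 3*z)


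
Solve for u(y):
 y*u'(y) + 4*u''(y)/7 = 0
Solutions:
 u(y) = C1 + C2*erf(sqrt(14)*y/4)


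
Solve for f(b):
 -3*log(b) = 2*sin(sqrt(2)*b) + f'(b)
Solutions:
 f(b) = C1 - 3*b*log(b) + 3*b + sqrt(2)*cos(sqrt(2)*b)


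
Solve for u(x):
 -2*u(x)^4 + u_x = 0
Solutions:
 u(x) = (-1/(C1 + 6*x))^(1/3)
 u(x) = (-1/(C1 + 2*x))^(1/3)*(-3^(2/3) - 3*3^(1/6)*I)/6
 u(x) = (-1/(C1 + 2*x))^(1/3)*(-3^(2/3) + 3*3^(1/6)*I)/6


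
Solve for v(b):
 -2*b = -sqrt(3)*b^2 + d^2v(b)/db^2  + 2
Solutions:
 v(b) = C1 + C2*b + sqrt(3)*b^4/12 - b^3/3 - b^2


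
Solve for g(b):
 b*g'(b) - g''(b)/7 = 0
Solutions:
 g(b) = C1 + C2*erfi(sqrt(14)*b/2)


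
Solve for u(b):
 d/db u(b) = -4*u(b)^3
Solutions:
 u(b) = -sqrt(2)*sqrt(-1/(C1 - 4*b))/2
 u(b) = sqrt(2)*sqrt(-1/(C1 - 4*b))/2


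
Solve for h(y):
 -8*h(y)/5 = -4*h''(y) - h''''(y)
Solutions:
 h(y) = C1*exp(-y*sqrt(-2 + 2*sqrt(35)/5)) + C2*exp(y*sqrt(-2 + 2*sqrt(35)/5)) + C3*sin(y*sqrt(2 + 2*sqrt(35)/5)) + C4*cos(y*sqrt(2 + 2*sqrt(35)/5))


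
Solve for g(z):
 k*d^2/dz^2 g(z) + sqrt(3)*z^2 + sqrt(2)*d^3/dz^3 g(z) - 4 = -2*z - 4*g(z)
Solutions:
 g(z) = C1*exp(-z*(2^(5/6)*k^2/(2*(k^3/4 + sqrt(-k^6 + (k^3 + 108)^2)/4 + 27)^(1/3)) + sqrt(2)*k + 2*2^(1/6)*(k^3/4 + sqrt(-k^6 + (k^3 + 108)^2)/4 + 27)^(1/3))/6) + C2*exp(z*(-2^(5/6)*k^2/((-1 + sqrt(3)*I)*(k^3/4 + sqrt(-k^6 + (k^3 + 108)^2)/4 + 27)^(1/3)) - sqrt(2)*k + 2^(1/6)*(k^3/4 + sqrt(-k^6 + (k^3 + 108)^2)/4 + 27)^(1/3) - 2^(1/6)*sqrt(3)*I*(k^3/4 + sqrt(-k^6 + (k^3 + 108)^2)/4 + 27)^(1/3))/6) + C3*exp(z*(2^(5/6)*k^2/((1 + sqrt(3)*I)*(k^3/4 + sqrt(-k^6 + (k^3 + 108)^2)/4 + 27)^(1/3)) - sqrt(2)*k + 2^(1/6)*(k^3/4 + sqrt(-k^6 + (k^3 + 108)^2)/4 + 27)^(1/3) + 2^(1/6)*sqrt(3)*I*(k^3/4 + sqrt(-k^6 + (k^3 + 108)^2)/4 + 27)^(1/3))/6) + sqrt(3)*k/8 - sqrt(3)*z^2/4 - z/2 + 1


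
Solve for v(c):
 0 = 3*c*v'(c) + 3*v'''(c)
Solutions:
 v(c) = C1 + Integral(C2*airyai(-c) + C3*airybi(-c), c)


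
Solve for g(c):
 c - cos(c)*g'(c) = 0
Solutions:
 g(c) = C1 + Integral(c/cos(c), c)


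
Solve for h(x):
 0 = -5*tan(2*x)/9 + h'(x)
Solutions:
 h(x) = C1 - 5*log(cos(2*x))/18


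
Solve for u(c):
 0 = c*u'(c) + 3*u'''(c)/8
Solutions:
 u(c) = C1 + Integral(C2*airyai(-2*3^(2/3)*c/3) + C3*airybi(-2*3^(2/3)*c/3), c)


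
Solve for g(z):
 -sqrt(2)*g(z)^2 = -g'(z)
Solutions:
 g(z) = -1/(C1 + sqrt(2)*z)


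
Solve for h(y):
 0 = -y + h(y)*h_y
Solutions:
 h(y) = -sqrt(C1 + y^2)
 h(y) = sqrt(C1 + y^2)


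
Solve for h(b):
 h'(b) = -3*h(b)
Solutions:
 h(b) = C1*exp(-3*b)


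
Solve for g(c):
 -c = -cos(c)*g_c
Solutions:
 g(c) = C1 + Integral(c/cos(c), c)


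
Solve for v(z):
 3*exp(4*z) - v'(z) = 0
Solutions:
 v(z) = C1 + 3*exp(4*z)/4


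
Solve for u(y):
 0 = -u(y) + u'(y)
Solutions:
 u(y) = C1*exp(y)


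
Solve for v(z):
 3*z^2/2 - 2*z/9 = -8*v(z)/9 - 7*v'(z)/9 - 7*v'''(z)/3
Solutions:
 v(z) = C1*exp(7^(1/3)*z*(-7/(36 + sqrt(1345))^(1/3) + 7^(1/3)*(36 + sqrt(1345))^(1/3))/42)*sin(sqrt(3)*7^(1/3)*z*(7/(36 + sqrt(1345))^(1/3) + 7^(1/3)*(36 + sqrt(1345))^(1/3))/42) + C2*exp(7^(1/3)*z*(-7/(36 + sqrt(1345))^(1/3) + 7^(1/3)*(36 + sqrt(1345))^(1/3))/42)*cos(sqrt(3)*7^(1/3)*z*(7/(36 + sqrt(1345))^(1/3) + 7^(1/3)*(36 + sqrt(1345))^(1/3))/42) + C3*exp(-7^(1/3)*z*(-7/(36 + sqrt(1345))^(1/3) + 7^(1/3)*(36 + sqrt(1345))^(1/3))/21) - 27*z^2/16 + 205*z/64 - 1435/512


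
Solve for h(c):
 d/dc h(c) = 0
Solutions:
 h(c) = C1


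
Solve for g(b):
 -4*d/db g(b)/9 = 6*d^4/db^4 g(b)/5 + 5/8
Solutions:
 g(b) = C1 + C4*exp(-10^(1/3)*b/3) - 45*b/32 + (C2*sin(10^(1/3)*sqrt(3)*b/6) + C3*cos(10^(1/3)*sqrt(3)*b/6))*exp(10^(1/3)*b/6)


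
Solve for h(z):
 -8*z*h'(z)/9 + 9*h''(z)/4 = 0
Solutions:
 h(z) = C1 + C2*erfi(4*z/9)


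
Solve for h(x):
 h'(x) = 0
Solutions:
 h(x) = C1


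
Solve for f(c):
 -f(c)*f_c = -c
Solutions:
 f(c) = -sqrt(C1 + c^2)
 f(c) = sqrt(C1 + c^2)


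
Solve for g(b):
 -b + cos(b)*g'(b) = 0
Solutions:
 g(b) = C1 + Integral(b/cos(b), b)


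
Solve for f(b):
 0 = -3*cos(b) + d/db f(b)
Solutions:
 f(b) = C1 + 3*sin(b)


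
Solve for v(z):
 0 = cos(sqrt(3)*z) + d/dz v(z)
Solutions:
 v(z) = C1 - sqrt(3)*sin(sqrt(3)*z)/3


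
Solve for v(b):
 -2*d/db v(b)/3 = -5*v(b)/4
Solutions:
 v(b) = C1*exp(15*b/8)


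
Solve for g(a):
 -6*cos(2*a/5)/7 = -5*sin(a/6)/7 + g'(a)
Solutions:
 g(a) = C1 - 15*sin(2*a/5)/7 - 30*cos(a/6)/7


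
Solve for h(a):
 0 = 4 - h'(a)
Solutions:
 h(a) = C1 + 4*a


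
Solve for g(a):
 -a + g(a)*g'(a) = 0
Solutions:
 g(a) = -sqrt(C1 + a^2)
 g(a) = sqrt(C1 + a^2)


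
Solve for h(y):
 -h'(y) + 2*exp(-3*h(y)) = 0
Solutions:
 h(y) = log(C1 + 6*y)/3
 h(y) = log((-3^(1/3) - 3^(5/6)*I)*(C1 + 2*y)^(1/3)/2)
 h(y) = log((-3^(1/3) + 3^(5/6)*I)*(C1 + 2*y)^(1/3)/2)


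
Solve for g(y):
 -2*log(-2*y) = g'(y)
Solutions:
 g(y) = C1 - 2*y*log(-y) + 2*y*(1 - log(2))


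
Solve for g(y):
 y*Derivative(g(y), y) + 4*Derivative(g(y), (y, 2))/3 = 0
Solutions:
 g(y) = C1 + C2*erf(sqrt(6)*y/4)


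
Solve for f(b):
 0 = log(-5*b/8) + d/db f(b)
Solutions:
 f(b) = C1 - b*log(-b) + b*(-log(5) + 1 + 3*log(2))


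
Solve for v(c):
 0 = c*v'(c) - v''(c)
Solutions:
 v(c) = C1 + C2*erfi(sqrt(2)*c/2)


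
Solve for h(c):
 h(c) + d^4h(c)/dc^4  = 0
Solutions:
 h(c) = (C1*sin(sqrt(2)*c/2) + C2*cos(sqrt(2)*c/2))*exp(-sqrt(2)*c/2) + (C3*sin(sqrt(2)*c/2) + C4*cos(sqrt(2)*c/2))*exp(sqrt(2)*c/2)


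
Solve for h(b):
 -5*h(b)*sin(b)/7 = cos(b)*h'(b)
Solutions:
 h(b) = C1*cos(b)^(5/7)


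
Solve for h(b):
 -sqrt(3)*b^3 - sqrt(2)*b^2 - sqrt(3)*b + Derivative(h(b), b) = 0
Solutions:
 h(b) = C1 + sqrt(3)*b^4/4 + sqrt(2)*b^3/3 + sqrt(3)*b^2/2


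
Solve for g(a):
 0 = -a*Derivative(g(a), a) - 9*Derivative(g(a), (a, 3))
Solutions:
 g(a) = C1 + Integral(C2*airyai(-3^(1/3)*a/3) + C3*airybi(-3^(1/3)*a/3), a)


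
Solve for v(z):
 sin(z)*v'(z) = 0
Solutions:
 v(z) = C1


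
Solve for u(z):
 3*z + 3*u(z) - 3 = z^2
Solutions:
 u(z) = z^2/3 - z + 1


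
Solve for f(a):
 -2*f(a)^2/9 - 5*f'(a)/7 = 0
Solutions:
 f(a) = 45/(C1 + 14*a)


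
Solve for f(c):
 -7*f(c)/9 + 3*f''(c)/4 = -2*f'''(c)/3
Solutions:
 f(c) = C1*exp(-c*(27*3^(1/3)/(16*sqrt(2569) + 815)^(1/3) + 18 + 3^(2/3)*(16*sqrt(2569) + 815)^(1/3))/48)*sin(3^(1/6)*c*(-(16*sqrt(2569) + 815)^(1/3) + 9*3^(2/3)/(16*sqrt(2569) + 815)^(1/3))/16) + C2*exp(-c*(27*3^(1/3)/(16*sqrt(2569) + 815)^(1/3) + 18 + 3^(2/3)*(16*sqrt(2569) + 815)^(1/3))/48)*cos(3^(1/6)*c*(-(16*sqrt(2569) + 815)^(1/3) + 9*3^(2/3)/(16*sqrt(2569) + 815)^(1/3))/16) + C3*exp(c*(-9 + 27*3^(1/3)/(16*sqrt(2569) + 815)^(1/3) + 3^(2/3)*(16*sqrt(2569) + 815)^(1/3))/24)


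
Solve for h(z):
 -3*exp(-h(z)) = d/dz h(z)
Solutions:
 h(z) = log(C1 - 3*z)


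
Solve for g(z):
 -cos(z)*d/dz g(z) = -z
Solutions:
 g(z) = C1 + Integral(z/cos(z), z)


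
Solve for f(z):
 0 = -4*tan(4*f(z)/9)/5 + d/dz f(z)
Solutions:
 f(z) = -9*asin(C1*exp(16*z/45))/4 + 9*pi/4
 f(z) = 9*asin(C1*exp(16*z/45))/4


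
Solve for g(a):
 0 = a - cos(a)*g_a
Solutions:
 g(a) = C1 + Integral(a/cos(a), a)


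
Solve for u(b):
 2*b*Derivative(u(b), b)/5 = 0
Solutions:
 u(b) = C1


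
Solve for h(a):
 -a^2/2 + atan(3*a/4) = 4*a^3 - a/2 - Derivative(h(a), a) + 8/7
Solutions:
 h(a) = C1 + a^4 + a^3/6 - a^2/4 - a*atan(3*a/4) + 8*a/7 + 2*log(9*a^2 + 16)/3


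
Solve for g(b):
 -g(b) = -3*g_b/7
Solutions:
 g(b) = C1*exp(7*b/3)


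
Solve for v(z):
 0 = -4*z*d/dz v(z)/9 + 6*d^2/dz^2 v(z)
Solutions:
 v(z) = C1 + C2*erfi(sqrt(3)*z/9)


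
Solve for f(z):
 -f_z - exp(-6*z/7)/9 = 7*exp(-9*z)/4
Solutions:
 f(z) = C1 + 7*exp(-9*z)/36 + 7*exp(-6*z/7)/54


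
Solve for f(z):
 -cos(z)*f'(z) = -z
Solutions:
 f(z) = C1 + Integral(z/cos(z), z)


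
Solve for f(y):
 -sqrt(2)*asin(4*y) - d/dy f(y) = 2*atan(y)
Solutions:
 f(y) = C1 - 2*y*atan(y) - sqrt(2)*(y*asin(4*y) + sqrt(1 - 16*y^2)/4) + log(y^2 + 1)


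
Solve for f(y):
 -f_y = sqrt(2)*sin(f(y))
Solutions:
 f(y) = -acos((-C1 - exp(2*sqrt(2)*y))/(C1 - exp(2*sqrt(2)*y))) + 2*pi
 f(y) = acos((-C1 - exp(2*sqrt(2)*y))/(C1 - exp(2*sqrt(2)*y)))


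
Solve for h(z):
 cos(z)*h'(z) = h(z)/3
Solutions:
 h(z) = C1*(sin(z) + 1)^(1/6)/(sin(z) - 1)^(1/6)


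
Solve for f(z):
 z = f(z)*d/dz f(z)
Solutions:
 f(z) = -sqrt(C1 + z^2)
 f(z) = sqrt(C1 + z^2)


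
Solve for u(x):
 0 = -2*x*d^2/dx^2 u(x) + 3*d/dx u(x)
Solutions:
 u(x) = C1 + C2*x^(5/2)


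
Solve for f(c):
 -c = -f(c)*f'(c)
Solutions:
 f(c) = -sqrt(C1 + c^2)
 f(c) = sqrt(C1 + c^2)


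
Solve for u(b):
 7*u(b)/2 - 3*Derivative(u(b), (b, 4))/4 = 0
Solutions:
 u(b) = C1*exp(-14^(1/4)*3^(3/4)*b/3) + C2*exp(14^(1/4)*3^(3/4)*b/3) + C3*sin(14^(1/4)*3^(3/4)*b/3) + C4*cos(14^(1/4)*3^(3/4)*b/3)


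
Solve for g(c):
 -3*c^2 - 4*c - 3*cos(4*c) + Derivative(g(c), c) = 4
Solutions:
 g(c) = C1 + c^3 + 2*c^2 + 4*c + 3*sin(4*c)/4


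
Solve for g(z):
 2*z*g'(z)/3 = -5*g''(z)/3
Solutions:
 g(z) = C1 + C2*erf(sqrt(5)*z/5)


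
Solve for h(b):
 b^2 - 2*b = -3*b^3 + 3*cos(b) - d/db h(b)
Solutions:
 h(b) = C1 - 3*b^4/4 - b^3/3 + b^2 + 3*sin(b)


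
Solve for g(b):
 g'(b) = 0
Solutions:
 g(b) = C1


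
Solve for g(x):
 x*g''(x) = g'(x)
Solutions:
 g(x) = C1 + C2*x^2


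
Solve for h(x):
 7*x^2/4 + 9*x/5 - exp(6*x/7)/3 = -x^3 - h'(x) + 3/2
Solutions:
 h(x) = C1 - x^4/4 - 7*x^3/12 - 9*x^2/10 + 3*x/2 + 7*exp(6*x/7)/18


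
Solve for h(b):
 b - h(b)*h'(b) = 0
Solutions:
 h(b) = -sqrt(C1 + b^2)
 h(b) = sqrt(C1 + b^2)


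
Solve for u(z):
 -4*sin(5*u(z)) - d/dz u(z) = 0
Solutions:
 u(z) = -acos((-C1 - exp(40*z))/(C1 - exp(40*z)))/5 + 2*pi/5
 u(z) = acos((-C1 - exp(40*z))/(C1 - exp(40*z)))/5


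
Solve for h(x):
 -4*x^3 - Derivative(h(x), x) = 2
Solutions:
 h(x) = C1 - x^4 - 2*x


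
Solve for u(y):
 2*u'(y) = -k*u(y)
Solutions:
 u(y) = C1*exp(-k*y/2)


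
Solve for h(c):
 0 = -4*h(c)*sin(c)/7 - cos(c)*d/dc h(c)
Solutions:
 h(c) = C1*cos(c)^(4/7)


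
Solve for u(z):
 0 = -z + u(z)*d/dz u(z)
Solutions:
 u(z) = -sqrt(C1 + z^2)
 u(z) = sqrt(C1 + z^2)


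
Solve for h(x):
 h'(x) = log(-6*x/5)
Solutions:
 h(x) = C1 + x*log(-x) + x*(-log(5) - 1 + log(6))


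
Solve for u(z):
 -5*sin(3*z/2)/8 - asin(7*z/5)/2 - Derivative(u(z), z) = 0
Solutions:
 u(z) = C1 - z*asin(7*z/5)/2 - sqrt(25 - 49*z^2)/14 + 5*cos(3*z/2)/12


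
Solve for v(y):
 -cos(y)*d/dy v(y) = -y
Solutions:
 v(y) = C1 + Integral(y/cos(y), y)


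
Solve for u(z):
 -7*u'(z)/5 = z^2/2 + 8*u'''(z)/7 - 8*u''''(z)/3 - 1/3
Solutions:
 u(z) = C1 + C2*exp(z*(-10^(2/3)*(49*sqrt(22089) + 7283)^(1/3) - 40*10^(1/3)/(49*sqrt(22089) + 7283)^(1/3) + 40)/280)*sin(10^(1/3)*sqrt(3)*z*(-10^(1/3)*(49*sqrt(22089) + 7283)^(1/3) + 40/(49*sqrt(22089) + 7283)^(1/3))/280) + C3*exp(z*(-10^(2/3)*(49*sqrt(22089) + 7283)^(1/3) - 40*10^(1/3)/(49*sqrt(22089) + 7283)^(1/3) + 40)/280)*cos(10^(1/3)*sqrt(3)*z*(-10^(1/3)*(49*sqrt(22089) + 7283)^(1/3) + 40/(49*sqrt(22089) + 7283)^(1/3))/280) + C4*exp(z*(40*10^(1/3)/(49*sqrt(22089) + 7283)^(1/3) + 20 + 10^(2/3)*(49*sqrt(22089) + 7283)^(1/3))/140) - 5*z^3/42 + 845*z/1029


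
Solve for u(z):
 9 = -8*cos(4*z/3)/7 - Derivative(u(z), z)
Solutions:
 u(z) = C1 - 9*z - 6*sin(4*z/3)/7


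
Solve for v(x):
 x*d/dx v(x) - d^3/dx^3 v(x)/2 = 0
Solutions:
 v(x) = C1 + Integral(C2*airyai(2^(1/3)*x) + C3*airybi(2^(1/3)*x), x)


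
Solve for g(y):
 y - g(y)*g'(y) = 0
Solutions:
 g(y) = -sqrt(C1 + y^2)
 g(y) = sqrt(C1 + y^2)


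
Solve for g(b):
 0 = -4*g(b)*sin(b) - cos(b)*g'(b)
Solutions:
 g(b) = C1*cos(b)^4


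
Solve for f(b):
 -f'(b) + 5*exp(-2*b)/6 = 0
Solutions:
 f(b) = C1 - 5*exp(-2*b)/12


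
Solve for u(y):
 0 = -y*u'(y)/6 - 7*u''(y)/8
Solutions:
 u(y) = C1 + C2*erf(sqrt(42)*y/21)


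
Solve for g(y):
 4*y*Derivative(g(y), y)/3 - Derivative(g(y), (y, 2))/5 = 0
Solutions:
 g(y) = C1 + C2*erfi(sqrt(30)*y/3)


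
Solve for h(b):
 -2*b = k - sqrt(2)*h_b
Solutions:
 h(b) = C1 + sqrt(2)*b^2/2 + sqrt(2)*b*k/2


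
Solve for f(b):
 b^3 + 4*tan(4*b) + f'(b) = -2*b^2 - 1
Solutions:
 f(b) = C1 - b^4/4 - 2*b^3/3 - b + log(cos(4*b))


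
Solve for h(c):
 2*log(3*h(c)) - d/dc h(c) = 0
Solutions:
 -Integral(1/(log(_y) + log(3)), (_y, h(c)))/2 = C1 - c


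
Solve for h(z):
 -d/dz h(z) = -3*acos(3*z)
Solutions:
 h(z) = C1 + 3*z*acos(3*z) - sqrt(1 - 9*z^2)


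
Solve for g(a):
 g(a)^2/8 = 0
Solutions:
 g(a) = 0


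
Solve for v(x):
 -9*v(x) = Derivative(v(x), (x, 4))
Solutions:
 v(x) = (C1*sin(sqrt(6)*x/2) + C2*cos(sqrt(6)*x/2))*exp(-sqrt(6)*x/2) + (C3*sin(sqrt(6)*x/2) + C4*cos(sqrt(6)*x/2))*exp(sqrt(6)*x/2)


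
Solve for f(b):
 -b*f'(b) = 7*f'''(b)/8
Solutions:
 f(b) = C1 + Integral(C2*airyai(-2*7^(2/3)*b/7) + C3*airybi(-2*7^(2/3)*b/7), b)


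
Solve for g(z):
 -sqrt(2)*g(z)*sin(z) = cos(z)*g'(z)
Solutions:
 g(z) = C1*cos(z)^(sqrt(2))


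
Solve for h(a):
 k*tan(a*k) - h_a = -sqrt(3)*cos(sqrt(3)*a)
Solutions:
 h(a) = C1 + k*Piecewise((-log(cos(a*k))/k, Ne(k, 0)), (0, True)) + sin(sqrt(3)*a)


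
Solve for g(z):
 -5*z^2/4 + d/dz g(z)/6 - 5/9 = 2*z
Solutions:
 g(z) = C1 + 5*z^3/2 + 6*z^2 + 10*z/3


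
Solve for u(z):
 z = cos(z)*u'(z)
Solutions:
 u(z) = C1 + Integral(z/cos(z), z)


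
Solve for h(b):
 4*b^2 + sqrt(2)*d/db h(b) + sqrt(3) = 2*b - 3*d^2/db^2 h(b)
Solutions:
 h(b) = C1 + C2*exp(-sqrt(2)*b/3) - 2*sqrt(2)*b^3/3 + sqrt(2)*b^2/2 + 6*b^2 - 18*sqrt(2)*b - 3*b - sqrt(6)*b/2


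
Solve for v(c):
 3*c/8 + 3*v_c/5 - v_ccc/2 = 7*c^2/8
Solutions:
 v(c) = C1 + C2*exp(-sqrt(30)*c/5) + C3*exp(sqrt(30)*c/5) + 35*c^3/72 - 5*c^2/16 + 175*c/72


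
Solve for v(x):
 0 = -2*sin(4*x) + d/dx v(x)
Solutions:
 v(x) = C1 - cos(4*x)/2


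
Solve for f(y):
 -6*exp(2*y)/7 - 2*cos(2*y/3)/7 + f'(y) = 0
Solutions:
 f(y) = C1 + 3*exp(2*y)/7 + 3*sin(2*y/3)/7


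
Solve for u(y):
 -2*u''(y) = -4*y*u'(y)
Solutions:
 u(y) = C1 + C2*erfi(y)


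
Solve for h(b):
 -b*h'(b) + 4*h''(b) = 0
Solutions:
 h(b) = C1 + C2*erfi(sqrt(2)*b/4)


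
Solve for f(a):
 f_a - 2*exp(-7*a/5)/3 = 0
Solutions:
 f(a) = C1 - 10*exp(-7*a/5)/21


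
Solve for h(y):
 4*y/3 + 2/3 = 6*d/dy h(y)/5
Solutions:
 h(y) = C1 + 5*y^2/9 + 5*y/9


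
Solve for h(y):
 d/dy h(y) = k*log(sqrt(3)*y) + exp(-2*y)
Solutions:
 h(y) = C1 + k*y*log(y) + k*y*(-1 + log(3)/2) - exp(-2*y)/2


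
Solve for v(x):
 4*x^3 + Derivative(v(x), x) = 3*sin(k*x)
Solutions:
 v(x) = C1 - x^4 - 3*cos(k*x)/k


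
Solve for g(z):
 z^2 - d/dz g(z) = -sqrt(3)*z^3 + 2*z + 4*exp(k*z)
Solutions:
 g(z) = C1 + sqrt(3)*z^4/4 + z^3/3 - z^2 - 4*exp(k*z)/k


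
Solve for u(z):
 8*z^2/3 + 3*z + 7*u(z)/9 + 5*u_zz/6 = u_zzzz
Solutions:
 u(z) = C1*exp(-sqrt(3)*z*sqrt(5 + sqrt(137))/6) + C2*exp(sqrt(3)*z*sqrt(5 + sqrt(137))/6) + C3*sin(sqrt(3)*z*sqrt(-5 + sqrt(137))/6) + C4*cos(sqrt(3)*z*sqrt(-5 + sqrt(137))/6) - 24*z^2/7 - 27*z/7 + 360/49


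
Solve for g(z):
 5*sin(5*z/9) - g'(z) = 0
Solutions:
 g(z) = C1 - 9*cos(5*z/9)


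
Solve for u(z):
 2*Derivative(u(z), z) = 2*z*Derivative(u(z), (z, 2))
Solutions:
 u(z) = C1 + C2*z^2


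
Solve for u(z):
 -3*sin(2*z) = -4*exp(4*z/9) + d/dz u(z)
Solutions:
 u(z) = C1 + 9*exp(4*z/9) + 3*cos(2*z)/2


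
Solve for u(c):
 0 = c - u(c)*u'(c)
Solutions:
 u(c) = -sqrt(C1 + c^2)
 u(c) = sqrt(C1 + c^2)


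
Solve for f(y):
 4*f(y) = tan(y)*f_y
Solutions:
 f(y) = C1*sin(y)^4


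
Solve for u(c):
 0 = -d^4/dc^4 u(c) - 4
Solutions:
 u(c) = C1 + C2*c + C3*c^2 + C4*c^3 - c^4/6


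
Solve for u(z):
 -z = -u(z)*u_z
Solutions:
 u(z) = -sqrt(C1 + z^2)
 u(z) = sqrt(C1 + z^2)


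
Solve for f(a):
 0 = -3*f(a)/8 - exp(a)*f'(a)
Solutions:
 f(a) = C1*exp(3*exp(-a)/8)


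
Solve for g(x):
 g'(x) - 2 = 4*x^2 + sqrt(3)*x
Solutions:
 g(x) = C1 + 4*x^3/3 + sqrt(3)*x^2/2 + 2*x


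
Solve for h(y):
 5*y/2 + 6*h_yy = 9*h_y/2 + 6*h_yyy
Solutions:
 h(y) = C1 + 5*y^2/18 + 20*y/27 + (C2*sin(sqrt(2)*y/2) + C3*cos(sqrt(2)*y/2))*exp(y/2)


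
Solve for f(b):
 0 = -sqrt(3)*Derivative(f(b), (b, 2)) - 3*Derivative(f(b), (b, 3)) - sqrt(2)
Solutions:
 f(b) = C1 + C2*b + C3*exp(-sqrt(3)*b/3) - sqrt(6)*b^2/6


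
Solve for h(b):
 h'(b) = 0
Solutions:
 h(b) = C1


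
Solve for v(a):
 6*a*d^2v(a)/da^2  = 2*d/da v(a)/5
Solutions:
 v(a) = C1 + C2*a^(16/15)


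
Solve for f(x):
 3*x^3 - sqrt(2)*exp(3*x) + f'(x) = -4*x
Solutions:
 f(x) = C1 - 3*x^4/4 - 2*x^2 + sqrt(2)*exp(3*x)/3


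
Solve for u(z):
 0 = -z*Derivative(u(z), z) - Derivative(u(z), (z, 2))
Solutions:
 u(z) = C1 + C2*erf(sqrt(2)*z/2)


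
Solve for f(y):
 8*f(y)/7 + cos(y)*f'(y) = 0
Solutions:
 f(y) = C1*(sin(y) - 1)^(4/7)/(sin(y) + 1)^(4/7)


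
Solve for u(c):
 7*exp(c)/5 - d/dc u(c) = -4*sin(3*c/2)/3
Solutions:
 u(c) = C1 + 7*exp(c)/5 - 8*cos(3*c/2)/9


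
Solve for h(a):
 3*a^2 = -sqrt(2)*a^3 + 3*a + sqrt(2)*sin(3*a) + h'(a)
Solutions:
 h(a) = C1 + sqrt(2)*a^4/4 + a^3 - 3*a^2/2 + sqrt(2)*cos(3*a)/3


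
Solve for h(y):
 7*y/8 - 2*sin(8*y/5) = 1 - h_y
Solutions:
 h(y) = C1 - 7*y^2/16 + y - 5*cos(8*y/5)/4
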